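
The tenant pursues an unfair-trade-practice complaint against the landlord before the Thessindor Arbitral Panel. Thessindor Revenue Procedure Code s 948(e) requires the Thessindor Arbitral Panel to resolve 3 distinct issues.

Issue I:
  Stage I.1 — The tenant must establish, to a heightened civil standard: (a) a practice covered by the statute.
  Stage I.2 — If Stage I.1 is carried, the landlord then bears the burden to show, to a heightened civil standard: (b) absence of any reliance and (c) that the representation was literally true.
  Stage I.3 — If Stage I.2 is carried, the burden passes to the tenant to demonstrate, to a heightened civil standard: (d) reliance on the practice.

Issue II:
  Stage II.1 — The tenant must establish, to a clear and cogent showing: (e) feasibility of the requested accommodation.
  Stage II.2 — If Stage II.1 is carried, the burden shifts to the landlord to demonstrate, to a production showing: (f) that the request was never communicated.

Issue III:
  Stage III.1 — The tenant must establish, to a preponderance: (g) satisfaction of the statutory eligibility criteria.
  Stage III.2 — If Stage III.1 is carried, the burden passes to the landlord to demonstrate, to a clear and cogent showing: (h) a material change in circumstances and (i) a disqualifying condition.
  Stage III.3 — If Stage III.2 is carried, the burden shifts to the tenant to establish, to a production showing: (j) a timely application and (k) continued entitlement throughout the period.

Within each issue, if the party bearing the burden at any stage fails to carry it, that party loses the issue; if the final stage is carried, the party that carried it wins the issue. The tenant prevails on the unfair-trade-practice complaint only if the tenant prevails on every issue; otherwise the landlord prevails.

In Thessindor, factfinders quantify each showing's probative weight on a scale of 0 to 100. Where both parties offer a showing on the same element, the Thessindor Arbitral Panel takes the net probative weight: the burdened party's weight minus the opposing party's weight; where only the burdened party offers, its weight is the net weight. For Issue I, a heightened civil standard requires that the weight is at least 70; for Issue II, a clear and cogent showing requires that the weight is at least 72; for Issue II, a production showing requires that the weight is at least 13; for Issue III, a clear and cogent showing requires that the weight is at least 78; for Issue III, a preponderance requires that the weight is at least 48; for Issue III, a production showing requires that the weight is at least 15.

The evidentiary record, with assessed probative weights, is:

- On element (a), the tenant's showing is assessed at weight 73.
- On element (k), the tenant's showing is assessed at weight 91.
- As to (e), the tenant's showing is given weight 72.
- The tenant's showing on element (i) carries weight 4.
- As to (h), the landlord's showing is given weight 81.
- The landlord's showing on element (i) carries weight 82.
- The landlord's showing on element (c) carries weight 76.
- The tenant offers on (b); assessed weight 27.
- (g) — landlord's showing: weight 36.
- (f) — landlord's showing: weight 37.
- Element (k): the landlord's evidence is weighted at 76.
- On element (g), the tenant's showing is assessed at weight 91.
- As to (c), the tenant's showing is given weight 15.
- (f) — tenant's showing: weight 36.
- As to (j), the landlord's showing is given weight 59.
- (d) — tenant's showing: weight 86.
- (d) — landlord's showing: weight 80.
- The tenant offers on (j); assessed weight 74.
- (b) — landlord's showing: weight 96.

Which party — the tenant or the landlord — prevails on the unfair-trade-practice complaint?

tenant

— Issue I —
At Stage I.1 the tenant must meet a heightened civil standard (weight is at least 70): on (a) the weight is 73, ≥ 70, so (a) meets the standard.
  Stage I.1 is satisfied; the onus moves to the landlord.
At Stage I.2 the landlord must meet a heightened civil standard (weight is at least 70): on (b) the weight is 96 less the opposing 27 gives net 69, < 70, so (b) does not meet the standard; on (c) the weight is 76 less the opposing 15 gives net 61, < 70, so (c) does not meet the standard.
  The landlord does not carry Stage I.2.
So the tenant prevails on this issue.
— Issue II —
Stage II.1 — burden on tenant; standard: a clear and cogent showing (weight is at least 72).
    (e): 72 ≥ 72 [met]
  All elements met. The burden passes to the landlord.
Stage II.2 — burden on landlord; standard: a production showing (weight is at least 13).
    (f): 37 − 36 = 1 < 13 [not met]
  The landlord does not carry Stage II.2.
The analysis ends at Stage II.2; the tenant prevails on this issue.
— Issue III —
Stage III.1 — burden on tenant; standard: a preponderance (weight is at least 48).
    (g): 91 − 36 = 55 ≥ 48 [met]
  All elements met. The burden passes to the landlord.
Stage III.2 — burden on landlord; standard: a clear and cogent showing (weight is at least 78).
    (h): 81 ≥ 78 [met]
    (i): 82 − 4 = 78 ≥ 78 [met]
  All elements met. The burden passes to the tenant.
Stage III.3 — burden on tenant; standard: a production showing (weight is at least 15).
    (j): 74 − 59 = 15 ≥ 15 [met]
    (k): 91 − 76 = 15 ≥ 15 [met]
  All elements met at the final stage.
Every stage carried; the tenant prevails on this issue.
Per-issue: Issue I → tenant; Issue II → tenant; Issue III → tenant. The tenant must prevail on every issue; overall, the tenant prevails.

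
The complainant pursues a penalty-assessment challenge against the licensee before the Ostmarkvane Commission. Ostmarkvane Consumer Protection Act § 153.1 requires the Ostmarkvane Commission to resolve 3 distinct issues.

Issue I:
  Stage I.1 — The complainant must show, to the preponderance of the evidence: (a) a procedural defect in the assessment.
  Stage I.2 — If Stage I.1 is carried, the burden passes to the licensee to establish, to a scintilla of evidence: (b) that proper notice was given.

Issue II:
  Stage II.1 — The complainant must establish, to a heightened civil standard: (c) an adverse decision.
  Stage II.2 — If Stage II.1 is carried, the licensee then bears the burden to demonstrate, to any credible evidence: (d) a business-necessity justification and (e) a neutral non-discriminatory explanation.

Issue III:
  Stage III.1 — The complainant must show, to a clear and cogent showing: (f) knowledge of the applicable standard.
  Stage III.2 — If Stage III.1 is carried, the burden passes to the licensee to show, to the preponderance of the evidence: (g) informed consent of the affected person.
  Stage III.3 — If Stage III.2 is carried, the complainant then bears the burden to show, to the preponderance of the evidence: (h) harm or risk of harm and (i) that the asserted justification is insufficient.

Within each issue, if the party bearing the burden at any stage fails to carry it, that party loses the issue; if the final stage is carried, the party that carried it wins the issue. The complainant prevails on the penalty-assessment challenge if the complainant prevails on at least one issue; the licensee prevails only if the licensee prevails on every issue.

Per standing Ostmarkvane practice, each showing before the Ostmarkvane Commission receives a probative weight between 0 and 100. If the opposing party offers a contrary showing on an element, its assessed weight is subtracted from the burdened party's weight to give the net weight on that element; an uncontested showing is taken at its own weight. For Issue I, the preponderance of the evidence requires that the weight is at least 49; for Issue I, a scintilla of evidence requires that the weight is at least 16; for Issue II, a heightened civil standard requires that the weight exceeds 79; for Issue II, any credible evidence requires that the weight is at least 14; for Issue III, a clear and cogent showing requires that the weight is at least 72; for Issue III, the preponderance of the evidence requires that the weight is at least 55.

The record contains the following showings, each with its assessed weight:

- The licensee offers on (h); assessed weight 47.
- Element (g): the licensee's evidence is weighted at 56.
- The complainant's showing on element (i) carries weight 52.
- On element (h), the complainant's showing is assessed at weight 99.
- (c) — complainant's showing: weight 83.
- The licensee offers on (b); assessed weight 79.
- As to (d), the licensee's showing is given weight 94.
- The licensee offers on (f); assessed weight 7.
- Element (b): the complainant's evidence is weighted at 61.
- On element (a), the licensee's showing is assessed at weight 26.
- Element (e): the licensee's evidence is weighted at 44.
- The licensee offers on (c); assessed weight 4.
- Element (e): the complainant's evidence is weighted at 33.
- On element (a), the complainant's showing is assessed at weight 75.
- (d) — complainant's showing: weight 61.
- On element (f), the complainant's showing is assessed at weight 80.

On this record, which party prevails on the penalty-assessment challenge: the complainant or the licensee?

licensee

— Issue I —
At Stage I.1 the complainant must meet the preponderance of the evidence (weight is at least 49): on (a) the weight is 75 less the opposing 26 gives net 49, ≥ 49, so (a) meets the standard.
  Stage I.1 is satisfied; the onus moves to the licensee.
At Stage I.2 the licensee must meet a scintilla of evidence (weight is at least 16): on (b) the weight is 79 less the opposing 61 gives net 18, ≥ 16, so (b) meets the standard.
  All elements met at the final stage.
With every stage satisfied, the licensee prevails on this issue.
— Issue II —
Stage II.1 — burden on complainant; standard: a heightened civil standard (weight exceeds 79).
    (c): 83 − 4 = 79 ≤ 79 [not met]
  The complainant does not carry Stage II.1.
So the licensee prevails on this issue.
— Issue III —
Stage III.1 (complainant, a clear and cogent showing, weight is at least 72): (f) net 80−7=73 ≥ 72 — meets.
  Stage III.1 is satisfied; the onus moves to the licensee.
Stage III.2 (licensee, the preponderance of the evidence, weight is at least 55): (g) 56 ≥ 55 — meets.
  Stage III.2 is satisfied; the onus moves to the complainant.
Stage III.3 (complainant, the preponderance of the evidence, weight is at least 55): (h) net 99−47=52 < 55 — fails; (i) 52 < 55 — fails.
  Not every element is met, so the complainant fails to carry Stage III.3.
The analysis ends at Stage III.3; the licensee prevails on this issue.
Per-issue: Issue I → licensee; Issue II → licensee; Issue III → licensee. The complainant must prevail on at least one issue; overall, the licensee prevails.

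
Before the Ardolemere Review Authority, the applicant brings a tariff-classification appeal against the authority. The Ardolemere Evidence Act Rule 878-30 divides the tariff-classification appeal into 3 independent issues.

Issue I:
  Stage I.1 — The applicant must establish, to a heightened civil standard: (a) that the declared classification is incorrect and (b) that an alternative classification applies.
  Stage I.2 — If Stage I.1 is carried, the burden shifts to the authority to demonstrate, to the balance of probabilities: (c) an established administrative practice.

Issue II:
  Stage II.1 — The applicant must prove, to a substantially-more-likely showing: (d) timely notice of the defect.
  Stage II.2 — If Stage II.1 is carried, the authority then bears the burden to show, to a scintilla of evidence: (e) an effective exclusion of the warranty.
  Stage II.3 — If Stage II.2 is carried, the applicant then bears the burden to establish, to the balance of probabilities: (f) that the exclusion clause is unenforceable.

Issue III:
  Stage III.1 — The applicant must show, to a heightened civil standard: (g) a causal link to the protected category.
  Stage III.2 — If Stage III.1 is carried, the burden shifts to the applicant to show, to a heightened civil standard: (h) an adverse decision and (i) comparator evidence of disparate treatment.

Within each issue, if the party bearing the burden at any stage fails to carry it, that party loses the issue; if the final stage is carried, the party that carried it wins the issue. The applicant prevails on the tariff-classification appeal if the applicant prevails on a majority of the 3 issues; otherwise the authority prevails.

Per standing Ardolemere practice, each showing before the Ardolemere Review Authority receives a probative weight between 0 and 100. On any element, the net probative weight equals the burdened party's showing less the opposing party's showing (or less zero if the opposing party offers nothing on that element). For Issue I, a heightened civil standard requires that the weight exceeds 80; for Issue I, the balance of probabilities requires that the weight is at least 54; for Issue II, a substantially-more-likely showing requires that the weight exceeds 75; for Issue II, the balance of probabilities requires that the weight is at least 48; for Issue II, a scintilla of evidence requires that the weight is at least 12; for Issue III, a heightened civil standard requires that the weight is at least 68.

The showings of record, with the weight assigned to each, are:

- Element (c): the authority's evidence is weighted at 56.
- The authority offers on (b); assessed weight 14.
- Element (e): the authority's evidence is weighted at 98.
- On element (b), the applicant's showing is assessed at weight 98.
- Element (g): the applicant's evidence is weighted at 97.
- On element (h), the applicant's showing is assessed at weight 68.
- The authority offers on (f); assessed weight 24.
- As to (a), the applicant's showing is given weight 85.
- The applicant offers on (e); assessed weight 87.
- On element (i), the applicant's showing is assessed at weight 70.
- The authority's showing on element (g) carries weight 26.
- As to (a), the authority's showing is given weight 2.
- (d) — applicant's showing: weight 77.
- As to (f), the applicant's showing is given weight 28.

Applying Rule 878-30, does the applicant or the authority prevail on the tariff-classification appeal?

— Issue I —
At Stage I.1 the applicant must meet a heightened civil standard (weight exceeds 80): on (a) the weight is 85 less the opposing 2 gives net 83, which does exceed 80, so (a) meets the standard; on (b) the weight is 98 less the opposing 14 gives net 84, > 80, so (b) meets the standard.
  Stage I.1 is satisfied; the onus moves to the authority.
At Stage I.2 the authority must meet the balance of probabilities (weight is at least 54): on (c) the weight is 56, ≥ 54, so (c) meets the standard.
  The authority carries the last stage.
With every stage satisfied, the authority prevails on this issue.
— Issue II —
Stage II.1 — burden on applicant; standard: a substantially-more-likely showing (weight exceeds 75).
    (d): 77 > 75 [met]
  Stage II.1 is satisfied; the onus moves to the authority.
Stage II.2 — burden on authority; standard: a scintilla of evidence (weight is at least 12).
    (e): 98 − 87 = 11 < 12 [not met]
  Stage II.2 not carried; the authority fails its burden.
The analysis ends at Stage II.2; the applicant prevails on this issue.
— Issue III —
Stage III.1 (applicant, a heightened civil standard, weight is at least 68): (g) net 97−26=71 ≥ 68 — meets.
  Stage III.1 is satisfied; the applicant continues to bear the burden.
Stage III.2 (applicant, a heightened civil standard, weight is at least 68): (h) 68 ≥ 68 — meets; (i) 70 ≥ 68 — meets.
  Stage III.2 carried; the final stage is satisfied.
Every stage carried; the applicant prevails on this issue.
Per-issue: Issue I → authority; Issue II → applicant; Issue III → applicant. The applicant must prevail on a majority of issues; overall, the applicant prevails.

applicant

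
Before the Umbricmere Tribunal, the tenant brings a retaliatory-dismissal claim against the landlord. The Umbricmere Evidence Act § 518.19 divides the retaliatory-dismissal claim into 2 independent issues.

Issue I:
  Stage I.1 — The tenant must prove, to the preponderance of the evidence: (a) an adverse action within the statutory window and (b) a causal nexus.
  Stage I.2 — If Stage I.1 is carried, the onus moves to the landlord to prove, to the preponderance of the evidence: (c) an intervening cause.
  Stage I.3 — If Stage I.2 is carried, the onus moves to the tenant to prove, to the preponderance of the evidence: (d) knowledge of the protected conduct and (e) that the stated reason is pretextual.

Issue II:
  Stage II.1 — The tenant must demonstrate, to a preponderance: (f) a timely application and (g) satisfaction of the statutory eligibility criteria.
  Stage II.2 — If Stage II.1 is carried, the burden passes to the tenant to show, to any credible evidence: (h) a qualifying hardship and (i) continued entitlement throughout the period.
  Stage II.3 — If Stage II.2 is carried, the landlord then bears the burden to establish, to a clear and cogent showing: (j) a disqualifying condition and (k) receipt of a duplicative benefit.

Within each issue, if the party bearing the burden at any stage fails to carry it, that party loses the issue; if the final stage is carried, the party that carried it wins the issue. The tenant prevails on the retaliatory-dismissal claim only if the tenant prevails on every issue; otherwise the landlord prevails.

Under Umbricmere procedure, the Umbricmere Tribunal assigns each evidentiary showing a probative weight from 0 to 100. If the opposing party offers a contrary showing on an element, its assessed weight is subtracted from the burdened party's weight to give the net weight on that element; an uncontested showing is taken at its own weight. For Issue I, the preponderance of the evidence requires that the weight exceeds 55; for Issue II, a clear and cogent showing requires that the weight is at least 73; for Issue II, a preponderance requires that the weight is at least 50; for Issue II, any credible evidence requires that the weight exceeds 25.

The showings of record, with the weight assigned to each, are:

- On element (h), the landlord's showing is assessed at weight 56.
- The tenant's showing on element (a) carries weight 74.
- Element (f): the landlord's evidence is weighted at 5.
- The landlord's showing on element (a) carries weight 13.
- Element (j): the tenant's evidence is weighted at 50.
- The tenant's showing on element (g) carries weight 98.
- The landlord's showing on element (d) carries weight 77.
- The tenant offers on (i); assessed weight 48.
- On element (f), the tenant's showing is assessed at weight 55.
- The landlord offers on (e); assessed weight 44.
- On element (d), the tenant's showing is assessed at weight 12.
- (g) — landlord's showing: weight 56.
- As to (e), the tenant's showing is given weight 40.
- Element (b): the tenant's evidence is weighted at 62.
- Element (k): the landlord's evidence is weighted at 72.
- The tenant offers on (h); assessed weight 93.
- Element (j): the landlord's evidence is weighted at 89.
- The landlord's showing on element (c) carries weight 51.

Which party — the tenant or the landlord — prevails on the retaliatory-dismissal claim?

— Issue I —
At Stage I.1 the tenant must meet the preponderance of the evidence (weight exceeds 55): on (a) the weight is 74 less the opposing 13 gives net 61, which does exceed 55, so (a) meets the standard; on (b) the weight is 62, which does exceed 55, so (b) meets the standard.
  All elements met. The burden passes to the landlord.
At Stage I.2 the landlord must meet the preponderance of the evidence (weight exceeds 55): on (c) the weight is 51, which does not exceed 55, so (c) does not meet the standard.
  Stage I.2 not carried; the landlord fails its burden.
The analysis ends at Stage I.2; the tenant prevails on this issue.
— Issue II —
Stage II.1 — burden on tenant; standard: a preponderance (weight is at least 50).
    (f): 55 − 5 = 50 ≥ 50 [met]
    (g): 98 − 56 = 42 < 50 [not met]
  Not every element is met, so the tenant fails to carry Stage II.1.
So the landlord prevails on this issue.
Per-issue: Issue I → tenant; Issue II → landlord. The tenant must prevail on every issue; overall, the landlord prevails.

landlord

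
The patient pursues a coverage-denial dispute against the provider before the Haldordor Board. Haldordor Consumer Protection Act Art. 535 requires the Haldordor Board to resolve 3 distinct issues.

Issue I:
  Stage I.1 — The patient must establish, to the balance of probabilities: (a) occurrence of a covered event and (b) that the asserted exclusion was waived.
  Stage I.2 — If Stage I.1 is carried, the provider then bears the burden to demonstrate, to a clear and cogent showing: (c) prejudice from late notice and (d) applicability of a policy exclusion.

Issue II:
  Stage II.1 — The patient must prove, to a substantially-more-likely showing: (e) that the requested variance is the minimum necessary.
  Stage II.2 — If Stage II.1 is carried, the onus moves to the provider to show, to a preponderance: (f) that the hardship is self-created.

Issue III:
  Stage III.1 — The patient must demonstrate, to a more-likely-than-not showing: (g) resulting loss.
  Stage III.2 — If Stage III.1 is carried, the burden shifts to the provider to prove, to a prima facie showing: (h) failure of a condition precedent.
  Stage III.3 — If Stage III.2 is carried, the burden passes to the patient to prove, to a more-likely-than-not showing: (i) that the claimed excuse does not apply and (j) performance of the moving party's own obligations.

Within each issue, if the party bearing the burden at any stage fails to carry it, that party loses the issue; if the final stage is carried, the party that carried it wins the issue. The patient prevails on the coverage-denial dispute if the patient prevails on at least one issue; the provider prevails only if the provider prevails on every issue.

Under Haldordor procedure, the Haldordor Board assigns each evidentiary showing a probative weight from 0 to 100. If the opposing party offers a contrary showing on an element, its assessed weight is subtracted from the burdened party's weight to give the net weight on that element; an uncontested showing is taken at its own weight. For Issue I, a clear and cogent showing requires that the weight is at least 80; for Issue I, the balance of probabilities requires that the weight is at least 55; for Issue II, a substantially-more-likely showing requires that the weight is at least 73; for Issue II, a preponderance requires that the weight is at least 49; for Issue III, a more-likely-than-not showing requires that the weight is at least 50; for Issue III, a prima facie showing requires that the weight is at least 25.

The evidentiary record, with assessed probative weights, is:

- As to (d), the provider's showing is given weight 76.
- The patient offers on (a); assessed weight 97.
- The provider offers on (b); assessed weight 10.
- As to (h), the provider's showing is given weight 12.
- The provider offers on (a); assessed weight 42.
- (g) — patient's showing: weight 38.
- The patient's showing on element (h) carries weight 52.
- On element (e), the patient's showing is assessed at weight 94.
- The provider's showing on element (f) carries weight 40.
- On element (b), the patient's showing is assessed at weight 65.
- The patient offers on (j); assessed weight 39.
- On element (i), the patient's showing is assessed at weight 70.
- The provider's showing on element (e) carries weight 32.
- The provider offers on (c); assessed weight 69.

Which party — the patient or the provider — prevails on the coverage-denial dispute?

— Issue I —
Stage I.1 — burden on patient; standard: the balance of probabilities (weight is at least 55).
    (a): 97 − 42 = 55 ≥ 55 [met]
    (b): 65 − 10 = 55 ≥ 55 [met]
  Stage I.1 is satisfied; the onus moves to the provider.
Stage I.2 — burden on provider; standard: a clear and cogent showing (weight is at least 80).
    (c): 69 < 80 [not met]
    (d): 76 < 80 [not met]
  The provider does not carry Stage I.2.
The analysis ends at Stage I.2; the patient prevails on this issue.
— Issue II —
Stage II.1 (patient, a substantially-more-likely showing, weight is at least 73): (e) net 94−32=62 < 73 — fails.
  The patient does not carry Stage II.1.
So the provider prevails on this issue.
— Issue III —
Stage III.1 (patient, a more-likely-than-not showing, weight is at least 50): (g) 38 < 50 — fails.
  Not every element is met, so the patient fails to carry Stage III.1.
So the provider prevails on this issue.
Per-issue: Issue I → patient; Issue II → provider; Issue III → provider. The patient must prevail on at least one issue; overall, the patient prevails.

patient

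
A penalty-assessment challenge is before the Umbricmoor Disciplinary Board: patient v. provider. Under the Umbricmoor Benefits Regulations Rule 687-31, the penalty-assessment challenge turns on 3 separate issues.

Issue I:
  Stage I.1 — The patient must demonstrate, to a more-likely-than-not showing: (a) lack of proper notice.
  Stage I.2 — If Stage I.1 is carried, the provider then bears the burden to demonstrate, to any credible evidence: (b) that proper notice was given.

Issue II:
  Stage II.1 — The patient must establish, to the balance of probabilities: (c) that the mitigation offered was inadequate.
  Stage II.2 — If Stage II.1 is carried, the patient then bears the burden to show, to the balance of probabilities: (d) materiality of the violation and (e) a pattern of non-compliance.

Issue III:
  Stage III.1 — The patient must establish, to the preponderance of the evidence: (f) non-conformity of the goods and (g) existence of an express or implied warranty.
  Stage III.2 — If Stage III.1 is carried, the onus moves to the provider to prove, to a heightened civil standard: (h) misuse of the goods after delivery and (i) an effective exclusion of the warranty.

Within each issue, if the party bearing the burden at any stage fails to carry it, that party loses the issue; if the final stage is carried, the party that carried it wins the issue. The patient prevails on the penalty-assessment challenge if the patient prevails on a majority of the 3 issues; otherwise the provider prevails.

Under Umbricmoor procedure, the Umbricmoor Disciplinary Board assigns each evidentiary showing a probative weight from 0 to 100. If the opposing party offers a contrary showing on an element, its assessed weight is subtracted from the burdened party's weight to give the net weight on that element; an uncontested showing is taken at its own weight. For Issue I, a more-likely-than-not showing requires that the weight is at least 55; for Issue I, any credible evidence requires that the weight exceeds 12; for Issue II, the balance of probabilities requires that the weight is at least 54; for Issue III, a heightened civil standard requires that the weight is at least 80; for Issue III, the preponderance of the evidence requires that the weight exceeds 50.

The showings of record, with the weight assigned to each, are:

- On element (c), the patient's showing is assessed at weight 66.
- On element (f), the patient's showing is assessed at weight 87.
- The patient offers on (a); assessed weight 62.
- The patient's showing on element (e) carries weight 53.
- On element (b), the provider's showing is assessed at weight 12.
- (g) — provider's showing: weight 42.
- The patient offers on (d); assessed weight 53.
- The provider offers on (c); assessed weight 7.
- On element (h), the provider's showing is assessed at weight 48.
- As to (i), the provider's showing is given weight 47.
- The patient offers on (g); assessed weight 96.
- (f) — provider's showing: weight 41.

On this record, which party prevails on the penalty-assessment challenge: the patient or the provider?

— Issue I —
Stage I.1 — burden on patient; standard: a more-likely-than-not showing (weight is at least 55).
    (a): 62 ≥ 55 [met]
  The patient carries Stage I.1; the provider now bears the burden.
Stage I.2 — burden on provider; standard: any credible evidence (weight exceeds 12).
    (b): 12 ≤ 12 [not met]
  Stage I.2 not carried; the provider fails its burden.
The patient prevails on this issue.
— Issue II —
Stage II.1 (patient, the balance of probabilities, weight is at least 54): (c) net 66−7=59 ≥ 54 — meets.
  Stage II.1 is satisfied; the patient continues to bear the burden.
Stage II.2 (patient, the balance of probabilities, weight is at least 54): (d) 53 < 54 — fails; (e) 53 < 54 — fails.
  The patient does not carry Stage II.2.
The analysis ends at Stage II.2; the provider prevails on this issue.
— Issue III —
At Stage III.1 the patient must meet the preponderance of the evidence (weight exceeds 50): on (f) the weight is 87 less the opposing 41 gives net 46, ≤ 50, so (f) does not meet the standard; on (g) the weight is 96 less the opposing 42 gives net 54, which does exceed 50, so (g) meets the standard.
  Not every element is met, so the patient fails to carry Stage III.1.
The provider prevails on this issue.
Per-issue: Issue I → patient; Issue II → provider; Issue III → provider. The patient must prevail on a majority of issues; overall, the provider prevails.

provider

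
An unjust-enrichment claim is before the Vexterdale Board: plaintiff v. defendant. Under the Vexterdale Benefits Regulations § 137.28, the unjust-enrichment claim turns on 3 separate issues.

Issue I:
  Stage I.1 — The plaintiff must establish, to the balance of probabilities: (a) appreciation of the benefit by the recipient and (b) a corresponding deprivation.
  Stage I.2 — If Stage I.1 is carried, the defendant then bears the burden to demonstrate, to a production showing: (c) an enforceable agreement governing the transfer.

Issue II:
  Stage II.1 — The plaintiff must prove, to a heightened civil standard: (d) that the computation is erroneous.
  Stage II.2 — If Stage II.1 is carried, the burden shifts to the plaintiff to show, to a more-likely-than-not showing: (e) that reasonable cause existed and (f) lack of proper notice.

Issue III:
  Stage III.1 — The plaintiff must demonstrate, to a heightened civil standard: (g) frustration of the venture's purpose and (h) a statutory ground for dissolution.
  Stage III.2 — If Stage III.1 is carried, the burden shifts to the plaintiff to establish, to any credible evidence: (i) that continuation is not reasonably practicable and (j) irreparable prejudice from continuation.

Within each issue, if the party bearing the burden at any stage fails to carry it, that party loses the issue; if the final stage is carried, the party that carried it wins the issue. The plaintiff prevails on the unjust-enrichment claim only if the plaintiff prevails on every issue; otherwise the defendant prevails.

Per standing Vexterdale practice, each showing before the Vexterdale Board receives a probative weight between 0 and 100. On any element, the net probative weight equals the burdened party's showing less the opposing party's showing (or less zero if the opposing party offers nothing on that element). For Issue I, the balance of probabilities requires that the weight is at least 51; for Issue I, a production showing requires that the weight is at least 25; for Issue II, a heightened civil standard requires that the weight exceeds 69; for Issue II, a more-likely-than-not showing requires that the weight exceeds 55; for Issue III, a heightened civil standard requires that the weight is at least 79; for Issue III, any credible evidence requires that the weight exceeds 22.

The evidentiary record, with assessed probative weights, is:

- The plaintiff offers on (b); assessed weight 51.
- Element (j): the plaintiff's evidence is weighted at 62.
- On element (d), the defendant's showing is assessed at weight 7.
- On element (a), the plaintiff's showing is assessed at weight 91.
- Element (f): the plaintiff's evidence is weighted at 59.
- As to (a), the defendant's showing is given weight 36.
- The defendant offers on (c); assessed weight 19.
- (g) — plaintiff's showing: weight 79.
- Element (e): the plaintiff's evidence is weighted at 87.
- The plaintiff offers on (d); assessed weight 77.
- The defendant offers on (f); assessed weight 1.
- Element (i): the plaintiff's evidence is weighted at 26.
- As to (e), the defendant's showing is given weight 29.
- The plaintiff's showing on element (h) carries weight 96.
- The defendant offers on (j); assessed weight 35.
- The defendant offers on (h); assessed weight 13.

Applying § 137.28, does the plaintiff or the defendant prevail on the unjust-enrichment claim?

plaintiff

— Issue I —
Stage I.1 (plaintiff, the balance of probabilities, weight is at least 51): (a) net 91−36=55 ≥ 51 — meets; (b) 51 ≥ 51 — meets.
  Stage I.1 is satisfied; the onus moves to the defendant.
Stage I.2 (defendant, a production showing, weight is at least 25): (c) 19 < 25 — fails.
  Stage I.2 not carried; the defendant fails its burden.
The analysis ends at Stage I.2; the plaintiff prevails on this issue.
— Issue II —
Stage II.1 (plaintiff, a heightened civil standard, weight exceeds 69): (d) net 77−7=70 > 69 — meets.
  Stage II.1 carried; the burden remains with the plaintiff.
Stage II.2 (plaintiff, a more-likely-than-not showing, weight exceeds 55): (e) net 87−29=58 > 55 — meets; (f) net 59−1=58 > 55 — meets.
  All elements met at the final stage.
All stages carried — the plaintiff prevails on this issue.
— Issue III —
Stage III.1 (plaintiff, a heightened civil standard, weight is at least 79): (g) 79 ≥ 79 — meets; (h) net 96−13=83 ≥ 79 — meets.
  Stage III.1 is satisfied; the plaintiff continues to bear the burden.
Stage III.2 (plaintiff, any credible evidence, weight exceeds 22): (i) 26 > 22 — meets; (j) net 62−35=27 > 22 — meets.
  All elements met at the final stage.
All stages carried — the plaintiff prevails on this issue.
Per-issue: Issue I → plaintiff; Issue II → plaintiff; Issue III → plaintiff. The plaintiff must prevail on every issue; overall, the plaintiff prevails.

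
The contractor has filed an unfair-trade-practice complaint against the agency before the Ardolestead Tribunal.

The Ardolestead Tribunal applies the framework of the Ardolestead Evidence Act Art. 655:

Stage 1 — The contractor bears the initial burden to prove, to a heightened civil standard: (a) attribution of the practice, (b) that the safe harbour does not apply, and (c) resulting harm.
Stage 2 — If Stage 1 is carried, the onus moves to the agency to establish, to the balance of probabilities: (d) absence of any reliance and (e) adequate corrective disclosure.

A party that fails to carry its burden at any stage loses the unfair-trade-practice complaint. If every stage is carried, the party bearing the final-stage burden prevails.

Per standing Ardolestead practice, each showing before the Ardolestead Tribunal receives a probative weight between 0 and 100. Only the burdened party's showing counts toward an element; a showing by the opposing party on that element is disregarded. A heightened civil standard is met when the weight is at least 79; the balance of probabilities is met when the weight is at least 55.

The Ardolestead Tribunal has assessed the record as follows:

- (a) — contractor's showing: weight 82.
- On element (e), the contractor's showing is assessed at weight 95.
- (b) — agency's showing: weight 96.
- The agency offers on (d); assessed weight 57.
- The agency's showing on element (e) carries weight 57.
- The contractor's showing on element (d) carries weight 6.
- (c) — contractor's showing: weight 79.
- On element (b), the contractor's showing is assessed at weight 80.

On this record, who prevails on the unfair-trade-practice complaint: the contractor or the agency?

agency

Stage 1 (contractor, a heightened civil standard, weight is at least 79): (a) 82 ≥ 79 — meets; (b) 80 (agency's 96 disregarded) ≥ 79 — meets; (c) 79 ≥ 79 — meets.
  All elements met. The burden passes to the agency.
Stage 2 (agency, the balance of probabilities, weight is at least 55): (d) 57 (contractor's 6 disregarded) ≥ 55 — meets; (e) 57 (contractor's 95 disregarded) ≥ 55 — meets.
  Stage 2 carried; the final stage is satisfied.
All stages carried — the agency prevails.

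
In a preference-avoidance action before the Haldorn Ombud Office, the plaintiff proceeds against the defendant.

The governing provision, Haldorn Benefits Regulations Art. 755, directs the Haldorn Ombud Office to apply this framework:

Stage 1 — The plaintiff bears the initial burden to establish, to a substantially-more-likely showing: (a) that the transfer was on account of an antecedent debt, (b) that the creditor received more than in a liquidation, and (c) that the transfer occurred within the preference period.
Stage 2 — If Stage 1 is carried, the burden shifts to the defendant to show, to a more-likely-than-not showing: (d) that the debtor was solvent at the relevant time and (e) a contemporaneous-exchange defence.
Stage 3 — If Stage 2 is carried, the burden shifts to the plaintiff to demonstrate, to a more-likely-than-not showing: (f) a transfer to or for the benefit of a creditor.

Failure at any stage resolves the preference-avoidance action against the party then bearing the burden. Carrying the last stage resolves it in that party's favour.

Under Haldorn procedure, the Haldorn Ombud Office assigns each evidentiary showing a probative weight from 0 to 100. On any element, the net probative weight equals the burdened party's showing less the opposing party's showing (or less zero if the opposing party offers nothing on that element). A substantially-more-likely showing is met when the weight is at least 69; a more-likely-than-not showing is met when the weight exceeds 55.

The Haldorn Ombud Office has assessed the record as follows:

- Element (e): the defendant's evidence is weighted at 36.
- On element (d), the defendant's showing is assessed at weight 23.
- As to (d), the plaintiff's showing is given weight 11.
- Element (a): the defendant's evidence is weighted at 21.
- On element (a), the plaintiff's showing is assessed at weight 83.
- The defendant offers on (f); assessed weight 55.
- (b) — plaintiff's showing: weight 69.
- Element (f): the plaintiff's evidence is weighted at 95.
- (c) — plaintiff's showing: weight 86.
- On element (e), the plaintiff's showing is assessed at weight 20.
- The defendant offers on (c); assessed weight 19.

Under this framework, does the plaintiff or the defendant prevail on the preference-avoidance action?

Stage 1 — burden on plaintiff; standard: a substantially-more-likely showing (weight is at least 69).
    (a): 83 − 21 = 62 < 69 [not met]
    (b): 69 ≥ 69 [met]
    (c): 86 − 19 = 67 < 69 [not met]
  Stage 1 not carried; the plaintiff fails its burden.
So the defendant prevails.

defendant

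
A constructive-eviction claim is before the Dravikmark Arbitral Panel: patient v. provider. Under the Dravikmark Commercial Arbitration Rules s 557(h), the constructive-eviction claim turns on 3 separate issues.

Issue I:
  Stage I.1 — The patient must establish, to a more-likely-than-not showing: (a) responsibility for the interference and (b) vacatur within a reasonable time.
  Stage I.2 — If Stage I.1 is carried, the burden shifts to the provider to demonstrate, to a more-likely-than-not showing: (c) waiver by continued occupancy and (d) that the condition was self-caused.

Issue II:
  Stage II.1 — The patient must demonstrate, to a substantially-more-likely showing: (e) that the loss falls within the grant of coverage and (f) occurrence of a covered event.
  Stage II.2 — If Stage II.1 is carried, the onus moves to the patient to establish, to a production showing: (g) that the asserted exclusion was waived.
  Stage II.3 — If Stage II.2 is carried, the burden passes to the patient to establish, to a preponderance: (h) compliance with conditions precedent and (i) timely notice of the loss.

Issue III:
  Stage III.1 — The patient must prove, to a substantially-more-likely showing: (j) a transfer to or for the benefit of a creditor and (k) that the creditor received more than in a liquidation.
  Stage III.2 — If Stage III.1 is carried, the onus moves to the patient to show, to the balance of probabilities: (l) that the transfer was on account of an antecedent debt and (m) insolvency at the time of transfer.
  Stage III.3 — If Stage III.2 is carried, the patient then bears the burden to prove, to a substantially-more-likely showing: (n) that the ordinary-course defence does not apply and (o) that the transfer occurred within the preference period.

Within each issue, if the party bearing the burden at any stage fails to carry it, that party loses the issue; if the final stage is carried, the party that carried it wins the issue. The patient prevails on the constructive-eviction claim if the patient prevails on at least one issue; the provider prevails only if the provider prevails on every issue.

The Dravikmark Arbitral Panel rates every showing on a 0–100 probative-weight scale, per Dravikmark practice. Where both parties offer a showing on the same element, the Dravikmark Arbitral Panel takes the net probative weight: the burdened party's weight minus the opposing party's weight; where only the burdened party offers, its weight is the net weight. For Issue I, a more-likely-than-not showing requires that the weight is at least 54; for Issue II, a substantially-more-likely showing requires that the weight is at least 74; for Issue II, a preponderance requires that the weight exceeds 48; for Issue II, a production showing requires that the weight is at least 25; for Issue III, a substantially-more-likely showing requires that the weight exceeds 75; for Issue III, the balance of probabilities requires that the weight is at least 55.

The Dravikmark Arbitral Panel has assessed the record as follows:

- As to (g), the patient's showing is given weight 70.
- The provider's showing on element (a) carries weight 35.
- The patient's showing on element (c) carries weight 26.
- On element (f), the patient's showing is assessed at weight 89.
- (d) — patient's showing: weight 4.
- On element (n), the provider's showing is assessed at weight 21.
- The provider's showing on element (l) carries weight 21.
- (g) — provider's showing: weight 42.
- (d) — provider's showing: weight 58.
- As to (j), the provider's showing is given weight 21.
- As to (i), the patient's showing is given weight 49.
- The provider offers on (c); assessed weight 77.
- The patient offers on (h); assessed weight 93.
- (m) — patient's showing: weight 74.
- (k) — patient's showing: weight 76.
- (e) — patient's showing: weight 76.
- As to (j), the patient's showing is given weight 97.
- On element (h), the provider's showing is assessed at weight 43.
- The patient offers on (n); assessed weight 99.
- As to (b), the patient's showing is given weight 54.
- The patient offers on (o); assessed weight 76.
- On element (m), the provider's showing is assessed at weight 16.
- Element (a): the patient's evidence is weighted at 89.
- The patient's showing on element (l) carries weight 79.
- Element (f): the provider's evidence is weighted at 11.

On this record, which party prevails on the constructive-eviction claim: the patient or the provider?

patient

— Issue I —
At Stage I.1 the patient must meet a more-likely-than-not showing (weight is at least 54): on (a) the weight is 89 less the opposing 35 gives net 54, ≥ 54, so (a) meets the standard; on (b) the weight is 54, ≥ 54, so (b) meets the standard.
  All elements met. The burden passes to the provider.
At Stage I.2 the provider must meet a more-likely-than-not showing (weight is at least 54): on (c) the weight is 77 less the opposing 26 gives net 51, < 54, so (c) does not meet the standard; on (d) the weight is 58 less the opposing 4 gives net 54, which does reach 54, so (d) meets the standard.
  The provider does not carry Stage I.2.
The patient prevails on this issue.
— Issue II —
Stage II.1 — burden on patient; standard: a substantially-more-likely showing (weight is at least 74).
    (e): 76 ≥ 74 [met]
    (f): 89 − 11 = 78 ≥ 74 [met]
  Stage II.1 carried; the burden remains with the patient.
Stage II.2 — burden on patient; standard: a production showing (weight is at least 25).
    (g): 70 − 42 = 28 ≥ 25 [met]
  Stage II.2 carried; the burden remains with the patient.
Stage II.3 — burden on patient; standard: a preponderance (weight exceeds 48).
    (h): 93 − 43 = 50 > 48 [met]
    (i): 49 > 48 [met]
  All elements met at the final stage.
Every stage carried; the patient prevails on this issue.
— Issue III —
At Stage III.1 the patient must meet a substantially-more-likely showing (weight exceeds 75): on (j) the weight is 97 less the opposing 21 gives net 76, > 75, so (j) meets the standard; on (k) the weight is 76, > 75, so (k) meets the standard.
  Stage III.1 carried; the burden remains with the patient.
At Stage III.2 the patient must meet the balance of probabilities (weight is at least 55): on (l) the weight is 79 less the opposing 21 gives net 58, which does reach 55, so (l) meets the standard; on (m) the weight is 74 less the opposing 16 gives net 58, ≥ 55, so (m) meets the standard.
  Stage III.2 carried; the burden remains with the patient.
At Stage III.3 the patient must meet a substantially-more-likely showing (weight exceeds 75): on (n) the weight is 99 less the opposing 21 gives net 78, > 75, so (n) meets the standard; on (o) the weight is 76, > 75, so (o) meets the standard.
  All elements met at the final stage.
Every stage carried; the patient prevails on this issue.
Per-issue: Issue I → patient; Issue II → patient; Issue III → patient. The patient must prevail on at least one issue; overall, the patient prevails.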